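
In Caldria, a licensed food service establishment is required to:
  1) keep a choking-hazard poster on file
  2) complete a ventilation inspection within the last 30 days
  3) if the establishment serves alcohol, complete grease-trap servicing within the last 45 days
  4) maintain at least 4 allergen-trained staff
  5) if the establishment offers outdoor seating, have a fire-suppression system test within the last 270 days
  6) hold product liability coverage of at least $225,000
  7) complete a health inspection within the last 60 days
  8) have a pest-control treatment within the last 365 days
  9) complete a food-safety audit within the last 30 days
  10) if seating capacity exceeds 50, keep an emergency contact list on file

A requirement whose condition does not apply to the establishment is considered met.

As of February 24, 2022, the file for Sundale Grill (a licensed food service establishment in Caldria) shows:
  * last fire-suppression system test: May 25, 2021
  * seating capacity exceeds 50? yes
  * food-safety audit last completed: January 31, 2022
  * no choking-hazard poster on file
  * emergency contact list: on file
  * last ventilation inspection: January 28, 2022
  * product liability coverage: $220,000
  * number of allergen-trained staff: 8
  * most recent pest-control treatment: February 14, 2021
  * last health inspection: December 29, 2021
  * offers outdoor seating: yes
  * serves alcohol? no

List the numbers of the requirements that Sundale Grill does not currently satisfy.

1, 5, 6, 8

1. choking-hazard poster absent → not met
2. ventilation inspection 27 days ago vs limit 30 → met
3. condition 'serves alcohol' does not hold → requirement n/a → met
4. allergen-trained staff 8 ≥ 4 → met
5. condition 'offers outdoor seating' holds; fire-suppression system test 275 days ago vs limit 270 → not met
6. product liability coverage $220,000 < $225,000 → not met
7. health inspection 57 days ago vs limit 60 → met
8. pest-control treatment 375 days ago vs limit 365 → not met
9. food-safety audit 24 days ago vs limit 30 → met
10. condition 'seating capacity exceeds 50' holds; emergency contact list present → met
Not met: 1, 5, 6, 8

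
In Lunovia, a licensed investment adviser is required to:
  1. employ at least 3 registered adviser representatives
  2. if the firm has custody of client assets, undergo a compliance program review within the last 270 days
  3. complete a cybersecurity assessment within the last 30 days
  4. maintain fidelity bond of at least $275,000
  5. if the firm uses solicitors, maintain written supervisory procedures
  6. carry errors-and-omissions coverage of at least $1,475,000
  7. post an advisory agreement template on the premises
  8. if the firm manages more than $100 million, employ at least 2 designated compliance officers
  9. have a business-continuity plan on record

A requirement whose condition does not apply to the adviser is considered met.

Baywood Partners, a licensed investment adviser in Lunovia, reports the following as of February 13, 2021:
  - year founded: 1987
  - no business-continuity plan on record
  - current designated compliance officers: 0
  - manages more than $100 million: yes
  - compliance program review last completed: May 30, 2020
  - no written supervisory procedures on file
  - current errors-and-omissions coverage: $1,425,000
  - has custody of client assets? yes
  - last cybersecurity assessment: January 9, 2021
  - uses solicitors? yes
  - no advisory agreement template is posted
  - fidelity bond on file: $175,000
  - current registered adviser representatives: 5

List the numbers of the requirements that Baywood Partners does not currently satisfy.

3, 4, 5, 6, 7, 8, 9

1. registered adviser representatives 5 ≥ 3 → met
2. condition 'has custody of client assets' holds; compliance program review 259 days ago vs limit 270 → met
3. cybersecurity assessment 35 days ago vs limit 30 → not met
4. fidelity bond $175,000 < $275,000 → not met
5. condition 'uses solicitors' holds; written supervisory procedures absent → not met
6. errors-and-omissions coverage $1,425,000 < $1,475,000 → not met
7. advisory agreement template absent → not met
8. condition 'manages more than $100 million' holds; designated compliance officers 0 < 2 → not met
9. business-continuity plan absent → not met
Not met: 3, 4, 5, 6, 7, 8, 9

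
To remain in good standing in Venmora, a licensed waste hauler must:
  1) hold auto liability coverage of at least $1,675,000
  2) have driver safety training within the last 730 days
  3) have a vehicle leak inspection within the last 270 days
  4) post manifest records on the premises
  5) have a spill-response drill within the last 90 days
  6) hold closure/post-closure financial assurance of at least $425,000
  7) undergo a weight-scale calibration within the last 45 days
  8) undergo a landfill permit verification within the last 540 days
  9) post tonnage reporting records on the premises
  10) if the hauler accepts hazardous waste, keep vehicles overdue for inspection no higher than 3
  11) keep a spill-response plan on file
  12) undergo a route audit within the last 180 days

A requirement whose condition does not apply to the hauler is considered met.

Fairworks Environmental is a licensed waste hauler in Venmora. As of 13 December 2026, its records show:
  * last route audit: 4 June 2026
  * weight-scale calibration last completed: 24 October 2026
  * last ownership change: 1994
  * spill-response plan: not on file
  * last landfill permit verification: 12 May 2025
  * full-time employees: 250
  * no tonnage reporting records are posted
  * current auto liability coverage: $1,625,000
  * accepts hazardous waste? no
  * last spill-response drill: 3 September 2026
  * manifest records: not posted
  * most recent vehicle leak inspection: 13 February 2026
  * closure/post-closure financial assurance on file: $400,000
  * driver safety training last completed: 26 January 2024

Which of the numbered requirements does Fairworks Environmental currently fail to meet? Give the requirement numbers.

1, 2, 3, 4, 5, 6, 7, 8, 9, 11, 12

1. auto liability coverage $1,625,000 < $1,675,000 → not met
2. driver safety training 1052 days ago vs limit 730 → not met
3. vehicle leak inspection 303 days ago vs limit 270 → not met
4. manifest records absent → not met
5. spill-response drill 101 days ago vs limit 90 → not met
6. closure/post-closure financial assurance $400,000 < $425,000 → not met
7. weight-scale calibration 50 days ago vs limit 45 → not met
8. landfill permit verification 580 days ago vs limit 540 → not met
9. tonnage reporting records absent → not met
10. condition 'accepts hazardous waste' does not hold → requirement n/a → met
11. spill-response plan absent → not met
12. route audit 192 days ago vs limit 180 → not met
Not met: 1, 2, 3, 4, 5, 6, 7, 8, 9, 11, 12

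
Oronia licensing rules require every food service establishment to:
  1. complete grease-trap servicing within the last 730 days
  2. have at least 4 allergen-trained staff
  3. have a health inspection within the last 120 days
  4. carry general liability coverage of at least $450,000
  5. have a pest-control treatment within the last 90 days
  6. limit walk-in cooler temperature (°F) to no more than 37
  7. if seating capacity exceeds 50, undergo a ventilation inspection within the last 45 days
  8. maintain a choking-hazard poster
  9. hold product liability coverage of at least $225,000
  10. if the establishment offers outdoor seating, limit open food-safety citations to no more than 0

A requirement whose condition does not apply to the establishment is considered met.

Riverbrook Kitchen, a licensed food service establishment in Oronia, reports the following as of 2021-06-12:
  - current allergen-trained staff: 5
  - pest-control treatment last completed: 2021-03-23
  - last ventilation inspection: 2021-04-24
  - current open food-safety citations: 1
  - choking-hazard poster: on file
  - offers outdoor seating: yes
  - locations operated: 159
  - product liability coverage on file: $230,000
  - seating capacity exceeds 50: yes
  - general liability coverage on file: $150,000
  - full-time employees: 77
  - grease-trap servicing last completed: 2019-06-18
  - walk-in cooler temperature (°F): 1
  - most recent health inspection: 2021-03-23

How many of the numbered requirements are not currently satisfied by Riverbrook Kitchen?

3

1. grease-trap servicing 725 days ago vs limit 730 → met
2. allergen-trained staff 5 ≥ 4 → met
3. health inspection 81 days ago vs limit 120 → met
4. general liability coverage $150,000 < $450,000 → not met
5. pest-control treatment 81 days ago vs limit 90 → met
6. walk-in cooler temperature (°F) 1 ≤ 37 → met
7. condition 'seating capacity exceeds 50' holds; ventilation inspection 49 days ago vs limit 45 → not met
8. choking-hazard poster present → met
9. product liability coverage $230,000 ≥ $225,000 → met
10. condition 'offers outdoor seating' holds; open food-safety citations 1 > 0 → not met
Not met: 3 of 10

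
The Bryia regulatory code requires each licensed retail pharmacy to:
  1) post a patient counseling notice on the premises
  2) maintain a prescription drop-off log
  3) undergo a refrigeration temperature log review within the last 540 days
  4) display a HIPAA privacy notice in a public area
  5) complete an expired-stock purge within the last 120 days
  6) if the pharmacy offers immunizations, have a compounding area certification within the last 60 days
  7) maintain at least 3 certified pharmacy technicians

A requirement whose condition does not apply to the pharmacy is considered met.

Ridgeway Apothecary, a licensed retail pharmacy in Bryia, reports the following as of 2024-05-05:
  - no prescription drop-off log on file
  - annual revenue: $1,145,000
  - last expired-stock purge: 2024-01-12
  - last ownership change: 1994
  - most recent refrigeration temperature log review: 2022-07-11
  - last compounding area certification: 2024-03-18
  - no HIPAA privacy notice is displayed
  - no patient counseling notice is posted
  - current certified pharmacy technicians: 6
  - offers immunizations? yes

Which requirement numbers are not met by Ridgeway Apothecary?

1. patient counseling notice absent → not met
2. prescription drop-off log absent → not met
3. refrigeration temperature log review 664 days ago vs limit 540 → not met
4. HIPAA privacy notice absent → not met
5. expired-stock purge 114 days ago vs limit 120 → met
6. condition 'offers immunizations' holds; compounding area certification 48 days ago vs limit 60 → met
7. certified pharmacy technicians 6 ≥ 3 → met
Not met: 1, 2, 3, 4

1, 2, 3, 4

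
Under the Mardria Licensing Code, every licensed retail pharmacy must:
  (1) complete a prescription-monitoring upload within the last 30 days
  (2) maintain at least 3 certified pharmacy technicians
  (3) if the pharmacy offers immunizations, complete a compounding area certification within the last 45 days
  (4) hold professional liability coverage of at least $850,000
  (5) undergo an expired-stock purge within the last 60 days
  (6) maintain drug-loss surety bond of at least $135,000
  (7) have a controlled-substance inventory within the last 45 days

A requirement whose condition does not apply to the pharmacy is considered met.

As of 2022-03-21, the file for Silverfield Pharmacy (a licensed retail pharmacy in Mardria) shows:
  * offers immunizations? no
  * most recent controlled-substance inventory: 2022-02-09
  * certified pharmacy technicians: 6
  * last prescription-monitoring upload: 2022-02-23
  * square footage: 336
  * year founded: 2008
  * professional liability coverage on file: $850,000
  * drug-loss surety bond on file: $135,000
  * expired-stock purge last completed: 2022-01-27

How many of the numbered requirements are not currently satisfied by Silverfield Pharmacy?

0

1. prescription-monitoring upload 26 days ago vs limit 30 → met
2. certified pharmacy technicians 6 ≥ 3 → met
3. condition 'offers immunizations' does not hold → requirement n/a → met
4. professional liability coverage $850,000 ≥ $850,000 → met
5. expired-stock purge 53 days ago vs limit 60 → met
6. drug-loss surety bond $135,000 ≥ $135,000 → met
7. controlled-substance inventory 40 days ago vs limit 45 → met
Not met: 0 of 7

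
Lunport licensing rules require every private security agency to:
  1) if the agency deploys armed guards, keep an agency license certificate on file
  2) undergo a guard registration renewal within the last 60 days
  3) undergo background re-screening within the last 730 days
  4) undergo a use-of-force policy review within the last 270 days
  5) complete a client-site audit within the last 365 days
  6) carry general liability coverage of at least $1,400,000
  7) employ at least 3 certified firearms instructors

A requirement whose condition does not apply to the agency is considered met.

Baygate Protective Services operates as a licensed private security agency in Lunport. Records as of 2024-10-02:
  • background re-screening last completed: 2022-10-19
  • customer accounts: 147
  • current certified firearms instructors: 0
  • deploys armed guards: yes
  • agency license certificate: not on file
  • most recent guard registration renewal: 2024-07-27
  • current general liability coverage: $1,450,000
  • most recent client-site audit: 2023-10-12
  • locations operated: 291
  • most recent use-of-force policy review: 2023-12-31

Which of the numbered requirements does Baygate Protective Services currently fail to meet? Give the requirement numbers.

1. condition 'deploys armed guards' holds; agency license certificate absent → not met
2. guard registration renewal 67 days ago vs limit 60 → not met
3. background re-screening 714 days ago vs limit 730 → met
4. use-of-force policy review 276 days ago vs limit 270 → not met
5. client-site audit 356 days ago vs limit 365 → met
6. general liability coverage $1,450,000 ≥ $1,400,000 → met
7. certified firearms instructors 0 < 3 → not met
Not met: 1, 2, 4, 7

1, 2, 4, 7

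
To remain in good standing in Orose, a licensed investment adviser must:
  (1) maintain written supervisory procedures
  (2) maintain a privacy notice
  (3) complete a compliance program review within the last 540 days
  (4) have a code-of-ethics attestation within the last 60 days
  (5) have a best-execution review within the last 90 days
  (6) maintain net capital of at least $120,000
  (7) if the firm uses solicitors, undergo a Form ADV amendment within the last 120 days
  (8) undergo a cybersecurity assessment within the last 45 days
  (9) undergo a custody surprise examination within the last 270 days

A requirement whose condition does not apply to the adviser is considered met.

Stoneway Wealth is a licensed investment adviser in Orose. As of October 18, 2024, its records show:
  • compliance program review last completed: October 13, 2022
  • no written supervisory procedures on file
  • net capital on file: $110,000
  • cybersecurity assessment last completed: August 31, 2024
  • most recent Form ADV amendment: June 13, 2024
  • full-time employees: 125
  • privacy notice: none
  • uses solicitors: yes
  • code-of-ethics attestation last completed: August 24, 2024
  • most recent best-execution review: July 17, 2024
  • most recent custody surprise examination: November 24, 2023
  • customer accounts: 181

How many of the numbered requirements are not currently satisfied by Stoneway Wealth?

8

1. written supervisory procedures absent → not met
2. privacy notice absent → not met
3. compliance program review 736 days ago vs limit 540 → not met
4. code-of-ethics attestation 55 days ago vs limit 60 → met
5. best-execution review 93 days ago vs limit 90 → not met
6. net capital $110,000 < $120,000 → not met
7. condition 'uses solicitors' holds; Form ADV amendment 127 days ago vs limit 120 → not met
8. cybersecurity assessment 48 days ago vs limit 45 → not met
9. custody surprise examination 329 days ago vs limit 270 → not met
Not met: 8 of 9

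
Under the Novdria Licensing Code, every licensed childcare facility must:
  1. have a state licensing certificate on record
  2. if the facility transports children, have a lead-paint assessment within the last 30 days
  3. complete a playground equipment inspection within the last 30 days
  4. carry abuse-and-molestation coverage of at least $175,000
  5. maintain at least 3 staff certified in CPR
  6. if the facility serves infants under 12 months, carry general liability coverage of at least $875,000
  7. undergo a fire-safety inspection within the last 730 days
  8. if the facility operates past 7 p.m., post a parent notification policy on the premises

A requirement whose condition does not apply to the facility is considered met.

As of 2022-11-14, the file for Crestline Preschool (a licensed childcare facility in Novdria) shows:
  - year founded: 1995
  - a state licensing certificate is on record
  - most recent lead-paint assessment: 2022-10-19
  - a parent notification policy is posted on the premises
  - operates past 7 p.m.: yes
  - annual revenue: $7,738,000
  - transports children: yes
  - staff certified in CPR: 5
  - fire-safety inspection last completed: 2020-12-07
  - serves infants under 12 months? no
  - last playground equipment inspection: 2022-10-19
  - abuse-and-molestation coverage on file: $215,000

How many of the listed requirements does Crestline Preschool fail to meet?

1. state licensing certificate present → met
2. condition 'transports children' holds; lead-paint assessment 26 days ago vs limit 30 → met
3. playground equipment inspection 26 days ago vs limit 30 → met
4. abuse-and-molestation coverage $215,000 ≥ $175,000 → met
5. staff certified in CPR 5 ≥ 3 → met
6. condition 'serves infants under 12 months' does not hold → requirement n/a → met
7. fire-safety inspection 707 days ago vs limit 730 → met
8. condition 'operates past 7 p.m.' holds; parent notification policy present → met
Not met: 0 of 8

0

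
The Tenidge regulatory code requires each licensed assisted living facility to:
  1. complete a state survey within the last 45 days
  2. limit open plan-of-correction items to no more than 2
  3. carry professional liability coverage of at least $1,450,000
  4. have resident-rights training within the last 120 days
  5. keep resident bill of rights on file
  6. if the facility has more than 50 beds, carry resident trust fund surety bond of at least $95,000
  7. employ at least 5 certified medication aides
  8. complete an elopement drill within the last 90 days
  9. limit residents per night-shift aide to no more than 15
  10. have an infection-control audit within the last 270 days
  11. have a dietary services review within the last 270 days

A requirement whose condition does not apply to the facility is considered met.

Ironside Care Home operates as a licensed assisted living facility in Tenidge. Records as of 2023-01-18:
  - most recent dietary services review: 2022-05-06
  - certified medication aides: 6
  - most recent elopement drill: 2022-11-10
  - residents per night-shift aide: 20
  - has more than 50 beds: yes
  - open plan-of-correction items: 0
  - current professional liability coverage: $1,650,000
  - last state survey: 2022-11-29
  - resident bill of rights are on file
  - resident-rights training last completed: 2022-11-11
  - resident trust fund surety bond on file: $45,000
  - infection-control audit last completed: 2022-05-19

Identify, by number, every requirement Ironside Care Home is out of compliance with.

1, 6, 9

1. state survey 50 days ago vs limit 45 → not met
2. open plan-of-correction items 0 ≤ 2 → met
3. professional liability coverage $1,650,000 ≥ $1,450,000 → met
4. resident-rights training 68 days ago vs limit 120 → met
5. resident bill of rights present → met
6. condition 'has more than 50 beds' holds; resident trust fund surety bond $45,000 < $95,000 → not met
7. certified medication aides 6 ≥ 5 → met
8. elopement drill 69 days ago vs limit 90 → met
9. residents per night-shift aide 20 > 15 → not met
10. infection-control audit 244 days ago vs limit 270 → met
11. dietary services review 257 days ago vs limit 270 → met
Not met: 1, 6, 9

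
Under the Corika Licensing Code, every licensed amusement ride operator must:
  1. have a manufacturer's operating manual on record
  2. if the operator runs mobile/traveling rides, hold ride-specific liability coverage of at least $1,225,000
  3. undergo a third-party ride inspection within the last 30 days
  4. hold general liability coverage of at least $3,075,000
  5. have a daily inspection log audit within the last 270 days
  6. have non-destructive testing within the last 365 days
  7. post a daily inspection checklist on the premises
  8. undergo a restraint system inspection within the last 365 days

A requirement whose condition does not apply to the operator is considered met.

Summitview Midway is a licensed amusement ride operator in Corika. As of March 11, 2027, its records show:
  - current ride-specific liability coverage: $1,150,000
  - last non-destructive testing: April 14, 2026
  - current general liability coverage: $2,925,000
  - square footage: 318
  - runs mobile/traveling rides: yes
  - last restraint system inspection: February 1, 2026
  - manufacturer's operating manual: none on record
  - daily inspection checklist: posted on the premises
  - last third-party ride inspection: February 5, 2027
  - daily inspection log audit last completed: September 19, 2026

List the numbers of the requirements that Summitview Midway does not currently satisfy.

1. manufacturer's operating manual absent → not met
2. condition 'runs mobile/traveling rides' holds; ride-specific liability coverage $1,150,000 < $1,225,000 → not met
3. third-party ride inspection 34 days ago vs limit 30 → not met
4. general liability coverage $2,925,000 < $3,075,000 → not met
5. daily inspection log audit 173 days ago vs limit 270 → met
6. non-destructive testing 331 days ago vs limit 365 → met
7. daily inspection checklist present → met
8. restraint system inspection 403 days ago vs limit 365 → not met
Not met: 1, 2, 3, 4, 8

1, 2, 3, 4, 8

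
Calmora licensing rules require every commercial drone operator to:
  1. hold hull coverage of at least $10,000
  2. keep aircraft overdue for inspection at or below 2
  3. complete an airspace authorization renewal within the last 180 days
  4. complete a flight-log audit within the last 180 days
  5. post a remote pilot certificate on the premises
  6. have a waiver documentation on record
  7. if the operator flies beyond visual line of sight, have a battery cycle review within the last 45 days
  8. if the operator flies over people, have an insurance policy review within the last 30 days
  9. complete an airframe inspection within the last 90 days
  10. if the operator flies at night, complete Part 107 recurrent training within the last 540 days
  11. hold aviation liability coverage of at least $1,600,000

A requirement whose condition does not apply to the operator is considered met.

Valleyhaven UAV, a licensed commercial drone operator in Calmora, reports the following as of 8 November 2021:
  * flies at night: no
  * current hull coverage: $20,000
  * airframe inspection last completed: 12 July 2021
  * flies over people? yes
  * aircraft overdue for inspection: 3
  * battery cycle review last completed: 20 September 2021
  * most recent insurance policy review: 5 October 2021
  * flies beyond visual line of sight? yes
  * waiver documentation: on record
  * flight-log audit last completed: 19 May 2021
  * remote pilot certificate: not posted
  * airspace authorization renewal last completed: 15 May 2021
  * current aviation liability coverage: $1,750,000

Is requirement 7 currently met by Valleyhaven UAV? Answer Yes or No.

No

7. condition 'flies beyond visual line of sight' holds; battery cycle review 49 days ago vs limit 45 → not met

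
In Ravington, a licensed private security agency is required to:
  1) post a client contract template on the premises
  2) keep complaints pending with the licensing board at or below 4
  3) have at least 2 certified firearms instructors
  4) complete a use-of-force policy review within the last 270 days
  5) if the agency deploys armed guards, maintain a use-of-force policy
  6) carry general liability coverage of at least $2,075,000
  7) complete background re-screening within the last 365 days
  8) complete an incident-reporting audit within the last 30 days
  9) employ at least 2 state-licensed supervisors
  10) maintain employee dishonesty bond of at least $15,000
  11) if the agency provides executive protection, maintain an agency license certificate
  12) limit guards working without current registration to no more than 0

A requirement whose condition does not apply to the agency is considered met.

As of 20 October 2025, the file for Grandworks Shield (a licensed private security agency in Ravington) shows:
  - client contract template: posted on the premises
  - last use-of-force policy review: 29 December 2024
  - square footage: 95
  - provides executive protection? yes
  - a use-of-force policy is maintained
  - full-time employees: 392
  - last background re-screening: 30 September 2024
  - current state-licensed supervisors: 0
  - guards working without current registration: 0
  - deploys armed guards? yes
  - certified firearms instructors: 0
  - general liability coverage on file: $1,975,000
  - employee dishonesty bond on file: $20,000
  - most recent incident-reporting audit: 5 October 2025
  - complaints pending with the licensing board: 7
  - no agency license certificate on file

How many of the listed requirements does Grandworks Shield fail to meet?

1. client contract template present → met
2. complaints pending with the licensing board 7 > 4 → not met
3. certified firearms instructors 0 < 2 → not met
4. use-of-force policy review 295 days ago vs limit 270 → not met
5. condition 'deploys armed guards' holds; use-of-force policy present → met
6. general liability coverage $1,975,000 < $2,075,000 → not met
7. background re-screening 385 days ago vs limit 365 → not met
8. incident-reporting audit 15 days ago vs limit 30 → met
9. state-licensed supervisors 0 < 2 → not met
10. employee dishonesty bond $20,000 ≥ $15,000 → met
11. condition 'provides executive protection' holds; agency license certificate absent → not met
12. guards working without current registration 0 ≤ 0 → met
Not met: 7 of 12

7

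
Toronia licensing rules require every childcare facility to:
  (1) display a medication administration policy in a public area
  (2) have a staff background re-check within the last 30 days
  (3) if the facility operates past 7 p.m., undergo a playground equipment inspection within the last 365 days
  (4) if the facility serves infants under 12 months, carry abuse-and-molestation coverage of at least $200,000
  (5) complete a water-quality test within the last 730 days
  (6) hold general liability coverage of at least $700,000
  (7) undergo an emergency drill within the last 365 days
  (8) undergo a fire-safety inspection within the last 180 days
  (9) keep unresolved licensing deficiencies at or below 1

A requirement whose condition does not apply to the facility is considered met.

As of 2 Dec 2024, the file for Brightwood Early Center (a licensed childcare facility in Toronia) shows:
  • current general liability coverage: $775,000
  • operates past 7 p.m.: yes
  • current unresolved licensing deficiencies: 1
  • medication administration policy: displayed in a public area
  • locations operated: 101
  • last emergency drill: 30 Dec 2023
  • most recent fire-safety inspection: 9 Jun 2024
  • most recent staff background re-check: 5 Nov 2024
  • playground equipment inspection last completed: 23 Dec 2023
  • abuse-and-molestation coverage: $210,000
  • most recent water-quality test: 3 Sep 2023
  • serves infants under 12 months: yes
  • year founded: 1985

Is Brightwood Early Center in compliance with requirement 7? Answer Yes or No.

7. emergency drill 338 days ago vs limit 365 → met

Yes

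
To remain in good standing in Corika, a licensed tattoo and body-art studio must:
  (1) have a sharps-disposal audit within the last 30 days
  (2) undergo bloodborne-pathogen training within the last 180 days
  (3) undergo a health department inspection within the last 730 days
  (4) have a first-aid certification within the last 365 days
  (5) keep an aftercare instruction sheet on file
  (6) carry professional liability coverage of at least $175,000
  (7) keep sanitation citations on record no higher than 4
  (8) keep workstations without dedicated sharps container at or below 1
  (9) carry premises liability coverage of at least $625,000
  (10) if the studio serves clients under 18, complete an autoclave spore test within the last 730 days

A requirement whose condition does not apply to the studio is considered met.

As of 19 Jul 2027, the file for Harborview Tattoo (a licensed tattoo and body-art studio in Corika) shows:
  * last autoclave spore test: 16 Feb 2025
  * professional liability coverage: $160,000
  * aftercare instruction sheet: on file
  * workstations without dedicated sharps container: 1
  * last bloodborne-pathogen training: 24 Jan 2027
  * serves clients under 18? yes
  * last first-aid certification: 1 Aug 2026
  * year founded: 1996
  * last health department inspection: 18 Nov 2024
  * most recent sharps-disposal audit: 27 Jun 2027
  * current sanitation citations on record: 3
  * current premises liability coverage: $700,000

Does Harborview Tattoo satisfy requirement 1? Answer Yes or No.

Yes

1. sharps-disposal audit 22 days ago vs limit 30 → met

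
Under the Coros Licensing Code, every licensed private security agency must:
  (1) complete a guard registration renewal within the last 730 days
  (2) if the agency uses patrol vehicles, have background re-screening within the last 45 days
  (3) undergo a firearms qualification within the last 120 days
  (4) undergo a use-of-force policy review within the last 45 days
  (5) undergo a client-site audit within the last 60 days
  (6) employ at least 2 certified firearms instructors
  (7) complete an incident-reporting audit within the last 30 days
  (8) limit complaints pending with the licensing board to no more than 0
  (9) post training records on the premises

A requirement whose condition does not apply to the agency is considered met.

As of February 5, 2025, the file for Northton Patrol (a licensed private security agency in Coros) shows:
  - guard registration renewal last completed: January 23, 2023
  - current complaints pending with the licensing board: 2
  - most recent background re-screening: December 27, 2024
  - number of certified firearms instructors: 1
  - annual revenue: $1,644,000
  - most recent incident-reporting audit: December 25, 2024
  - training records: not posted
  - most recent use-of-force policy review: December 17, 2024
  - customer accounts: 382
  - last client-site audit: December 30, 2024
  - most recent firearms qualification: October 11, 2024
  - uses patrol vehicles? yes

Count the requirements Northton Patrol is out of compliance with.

1. guard registration renewal 744 days ago vs limit 730 → not met
2. condition 'uses patrol vehicles' holds; background re-screening 40 days ago vs limit 45 → met
3. firearms qualification 117 days ago vs limit 120 → met
4. use-of-force policy review 50 days ago vs limit 45 → not met
5. client-site audit 37 days ago vs limit 60 → met
6. certified firearms instructors 1 < 2 → not met
7. incident-reporting audit 42 days ago vs limit 30 → not met
8. complaints pending with the licensing board 2 > 0 → not met
9. training records absent → not met
Not met: 6 of 9

6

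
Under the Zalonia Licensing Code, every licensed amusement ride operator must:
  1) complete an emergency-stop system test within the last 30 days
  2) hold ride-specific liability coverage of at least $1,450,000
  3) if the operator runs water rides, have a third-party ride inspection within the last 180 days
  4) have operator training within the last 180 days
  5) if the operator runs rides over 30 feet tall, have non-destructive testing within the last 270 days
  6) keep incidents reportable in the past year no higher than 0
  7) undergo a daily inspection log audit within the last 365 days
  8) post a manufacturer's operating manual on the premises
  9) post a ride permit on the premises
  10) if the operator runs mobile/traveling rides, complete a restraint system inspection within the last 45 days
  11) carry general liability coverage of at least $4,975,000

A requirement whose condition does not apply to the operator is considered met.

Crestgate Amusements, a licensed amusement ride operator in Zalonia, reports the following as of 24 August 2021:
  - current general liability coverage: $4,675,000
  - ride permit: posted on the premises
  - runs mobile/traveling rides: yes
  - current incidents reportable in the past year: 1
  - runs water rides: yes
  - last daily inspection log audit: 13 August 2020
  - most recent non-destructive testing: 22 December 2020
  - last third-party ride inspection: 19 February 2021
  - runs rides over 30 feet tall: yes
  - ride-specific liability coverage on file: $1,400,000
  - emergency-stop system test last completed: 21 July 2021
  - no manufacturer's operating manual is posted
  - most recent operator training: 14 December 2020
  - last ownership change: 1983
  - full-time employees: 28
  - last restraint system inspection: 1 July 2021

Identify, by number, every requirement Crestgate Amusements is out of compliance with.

1. emergency-stop system test 34 days ago vs limit 30 → not met
2. ride-specific liability coverage $1,400,000 < $1,450,000 → not met
3. condition 'runs water rides' holds; third-party ride inspection 186 days ago vs limit 180 → not met
4. operator training 253 days ago vs limit 180 → not met
5. condition 'runs rides over 30 feet tall' holds; non-destructive testing 245 days ago vs limit 270 → met
6. incidents reportable in the past year 1 > 0 → not met
7. daily inspection log audit 376 days ago vs limit 365 → not met
8. manufacturer's operating manual absent → not met
9. ride permit present → met
10. condition 'runs mobile/traveling rides' holds; restraint system inspection 54 days ago vs limit 45 → not met
11. general liability coverage $4,675,000 < $4,975,000 → not met
Not met: 1, 2, 3, 4, 6, 7, 8, 10, 11

1, 2, 3, 4, 6, 7, 8, 10, 11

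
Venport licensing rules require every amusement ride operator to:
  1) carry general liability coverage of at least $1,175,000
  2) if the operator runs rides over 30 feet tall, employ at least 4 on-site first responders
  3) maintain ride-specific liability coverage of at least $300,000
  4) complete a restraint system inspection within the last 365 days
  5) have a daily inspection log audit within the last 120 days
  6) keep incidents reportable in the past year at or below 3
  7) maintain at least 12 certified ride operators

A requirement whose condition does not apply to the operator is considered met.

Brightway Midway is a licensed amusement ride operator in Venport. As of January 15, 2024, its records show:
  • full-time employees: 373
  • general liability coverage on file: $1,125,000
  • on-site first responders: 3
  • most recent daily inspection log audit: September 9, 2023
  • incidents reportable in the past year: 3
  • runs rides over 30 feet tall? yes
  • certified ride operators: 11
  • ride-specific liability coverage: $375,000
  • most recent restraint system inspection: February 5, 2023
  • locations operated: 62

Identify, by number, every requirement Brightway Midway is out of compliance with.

1, 2, 5, 7

1. general liability coverage $1,125,000 < $1,175,000 → not met
2. condition 'runs rides over 30 feet tall' holds; on-site first responders 3 < 4 → not met
3. ride-specific liability coverage $375,000 ≥ $300,000 → met
4. restraint system inspection 344 days ago vs limit 365 → met
5. daily inspection log audit 128 days ago vs limit 120 → not met
6. incidents reportable in the past year 3 ≤ 3 → met
7. certified ride operators 11 < 12 → not met
Not met: 1, 2, 5, 7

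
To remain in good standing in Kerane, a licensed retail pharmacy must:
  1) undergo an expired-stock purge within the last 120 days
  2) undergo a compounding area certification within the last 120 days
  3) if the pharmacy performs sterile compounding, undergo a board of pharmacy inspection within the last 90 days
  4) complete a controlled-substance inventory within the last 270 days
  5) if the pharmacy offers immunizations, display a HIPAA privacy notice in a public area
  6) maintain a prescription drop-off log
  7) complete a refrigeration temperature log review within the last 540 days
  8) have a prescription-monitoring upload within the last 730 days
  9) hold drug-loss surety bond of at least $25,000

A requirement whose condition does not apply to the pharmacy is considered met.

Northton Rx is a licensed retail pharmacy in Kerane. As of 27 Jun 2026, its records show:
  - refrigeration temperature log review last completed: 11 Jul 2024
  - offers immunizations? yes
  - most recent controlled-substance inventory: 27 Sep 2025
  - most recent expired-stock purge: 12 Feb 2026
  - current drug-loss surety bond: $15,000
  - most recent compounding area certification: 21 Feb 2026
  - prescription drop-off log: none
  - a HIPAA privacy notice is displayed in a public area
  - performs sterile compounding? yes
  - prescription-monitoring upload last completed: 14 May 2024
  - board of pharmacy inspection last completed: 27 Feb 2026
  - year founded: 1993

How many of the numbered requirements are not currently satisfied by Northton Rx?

8

1. expired-stock purge 135 days ago vs limit 120 → not met
2. compounding area certification 126 days ago vs limit 120 → not met
3. condition 'performs sterile compounding' holds; board of pharmacy inspection 120 days ago vs limit 90 → not met
4. controlled-substance inventory 273 days ago vs limit 270 → not met
5. condition 'offers immunizations' holds; HIPAA privacy notice present → met
6. prescription drop-off log absent → not met
7. refrigeration temperature log review 716 days ago vs limit 540 → not met
8. prescription-monitoring upload 774 days ago vs limit 730 → not met
9. drug-loss surety bond $15,000 < $25,000 → not met
Not met: 8 of 9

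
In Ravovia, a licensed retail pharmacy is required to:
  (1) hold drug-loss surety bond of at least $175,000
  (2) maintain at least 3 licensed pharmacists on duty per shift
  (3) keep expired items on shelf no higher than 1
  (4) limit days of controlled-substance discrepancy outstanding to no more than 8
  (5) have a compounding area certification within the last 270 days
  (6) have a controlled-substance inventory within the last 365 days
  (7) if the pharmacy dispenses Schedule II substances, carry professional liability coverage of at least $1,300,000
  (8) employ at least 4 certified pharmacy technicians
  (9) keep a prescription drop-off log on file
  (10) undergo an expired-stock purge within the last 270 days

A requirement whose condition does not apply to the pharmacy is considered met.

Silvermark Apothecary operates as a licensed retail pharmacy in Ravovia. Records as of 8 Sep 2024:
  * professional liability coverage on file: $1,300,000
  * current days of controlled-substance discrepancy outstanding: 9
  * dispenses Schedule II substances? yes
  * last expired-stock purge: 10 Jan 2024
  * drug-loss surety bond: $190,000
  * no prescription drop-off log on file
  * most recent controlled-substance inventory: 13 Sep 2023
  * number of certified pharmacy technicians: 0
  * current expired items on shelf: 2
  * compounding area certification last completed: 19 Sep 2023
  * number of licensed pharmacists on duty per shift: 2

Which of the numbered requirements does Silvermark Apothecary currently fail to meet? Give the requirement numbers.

1. drug-loss surety bond $190,000 ≥ $175,000 → met
2. licensed pharmacists on duty per shift 2 < 3 → not met
3. expired items on shelf 2 > 1 → not met
4. days of controlled-substance discrepancy outstanding 9 > 8 → not met
5. compounding area certification 355 days ago vs limit 270 → not met
6. controlled-substance inventory 361 days ago vs limit 365 → met
7. condition 'dispenses Schedule II substances' holds; professional liability coverage $1,300,000 ≥ $1,300,000 → met
8. certified pharmacy technicians 0 < 4 → not met
9. prescription drop-off log absent → not met
10. expired-stock purge 242 days ago vs limit 270 → met
Not met: 2, 3, 4, 5, 8, 9

2, 3, 4, 5, 8, 9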